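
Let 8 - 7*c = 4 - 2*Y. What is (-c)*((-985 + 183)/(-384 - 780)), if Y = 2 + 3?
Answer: -401/291 ≈ -1.3780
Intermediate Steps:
Y = 5
c = 2 (c = 8/7 - (4 - 2*5)/7 = 8/7 - (4 - 10)/7 = 8/7 - ⅐*(-6) = 8/7 + 6/7 = 2)
(-c)*((-985 + 183)/(-384 - 780)) = (-1*2)*((-985 + 183)/(-384 - 780)) = -(-1604)/(-1164) = -(-1604)*(-1)/1164 = -2*401/582 = -401/291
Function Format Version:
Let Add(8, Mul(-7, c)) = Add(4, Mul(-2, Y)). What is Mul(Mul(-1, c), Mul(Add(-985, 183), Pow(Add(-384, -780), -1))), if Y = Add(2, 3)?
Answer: Rational(-401, 291) ≈ -1.3780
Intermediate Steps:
Y = 5
c = 2 (c = Add(Rational(8, 7), Mul(Rational(-1, 7), Add(4, Mul(-2, 5)))) = Add(Rational(8, 7), Mul(Rational(-1, 7), Add(4, -10))) = Add(Rational(8, 7), Mul(Rational(-1, 7), -6)) = Add(Rational(8, 7), Rational(6, 7)) = 2)
Mul(Mul(-1, c), Mul(Add(-985, 183), Pow(Add(-384, -780), -1))) = Mul(Mul(-1, 2), Mul(Add(-985, 183), Pow(Add(-384, -780), -1))) = Mul(-2, Mul(-802, Pow(-1164, -1))) = Mul(-2, Mul(-802, Rational(-1, 1164))) = Mul(-2, Rational(401, 582)) = Rational(-401, 291)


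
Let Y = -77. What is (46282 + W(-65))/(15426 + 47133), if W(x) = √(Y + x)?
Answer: 46282/62559 + I*√142/62559 ≈ 0.73981 + 0.00019048*I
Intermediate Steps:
W(x) = √(-77 + x)
(46282 + W(-65))/(15426 + 47133) = (46282 + √(-77 - 65))/(15426 + 47133) = (46282 + √(-142))/62559 = (46282 + I*√142)*(1/62559) = 46282/62559 + I*√142/62559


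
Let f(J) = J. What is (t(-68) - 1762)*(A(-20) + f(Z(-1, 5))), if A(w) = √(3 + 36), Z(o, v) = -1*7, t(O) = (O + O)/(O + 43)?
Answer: 307398/25 - 43914*√39/25 ≈ 1326.2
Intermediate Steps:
t(O) = 2*O/(43 + O) (t(O) = (2*O)/(43 + O) = 2*O/(43 + O))
Z(o, v) = -7
A(w) = √39
(t(-68) - 1762)*(A(-20) + f(Z(-1, 5))) = (2*(-68)/(43 - 68) - 1762)*(√39 - 7) = (2*(-68)/(-25) - 1762)*(-7 + √39) = (2*(-68)*(-1/25) - 1762)*(-7 + √39) = (136/25 - 1762)*(-7 + √39) = -43914*(-7 + √39)/25 = 307398/25 - 43914*√39/25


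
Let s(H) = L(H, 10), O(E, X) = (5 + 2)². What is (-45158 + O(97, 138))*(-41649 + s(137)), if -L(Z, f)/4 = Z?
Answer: 1903464473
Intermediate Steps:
L(Z, f) = -4*Z
O(E, X) = 49 (O(E, X) = 7² = 49)
s(H) = -4*H
(-45158 + O(97, 138))*(-41649 + s(137)) = (-45158 + 49)*(-41649 - 4*137) = -45109*(-41649 - 548) = -45109*(-42197) = 1903464473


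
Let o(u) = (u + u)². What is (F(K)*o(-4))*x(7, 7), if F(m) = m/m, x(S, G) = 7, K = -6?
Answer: 448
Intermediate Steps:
o(u) = 4*u² (o(u) = (2*u)² = 4*u²)
F(m) = 1
(F(K)*o(-4))*x(7, 7) = (1*(4*(-4)²))*7 = (1*(4*16))*7 = (1*64)*7 = 64*7 = 448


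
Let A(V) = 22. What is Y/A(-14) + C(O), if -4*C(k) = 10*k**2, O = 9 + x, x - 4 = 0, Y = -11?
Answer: -423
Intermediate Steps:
x = 4 (x = 4 + 0 = 4)
O = 13 (O = 9 + 4 = 13)
C(k) = -5*k**2/2
Y/A(-14) + C(O) = -11/22 - 5/2*13**2 = -11*1/22 - 5/2*169 = -1/2 - 845/2 = -423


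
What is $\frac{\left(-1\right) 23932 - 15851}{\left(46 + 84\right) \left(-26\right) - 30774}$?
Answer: $\frac{39783}{34154} \approx 1.1648$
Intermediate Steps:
$\frac{\left(-1\right) 23932 - 15851}{\left(46 + 84\right) \left(-26\right) - 30774} = \frac{-23932 - 15851}{130 \left(-26\right) - 30774} = - \frac{39783}{-3380 - 30774} = - \frac{39783}{-34154} = \left(-39783\right) \left(- \frac{1}{34154}\right) = \frac{39783}{34154}$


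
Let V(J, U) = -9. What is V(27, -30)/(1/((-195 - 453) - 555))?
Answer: 10827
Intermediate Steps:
V(27, -30)/(1/((-195 - 453) - 555)) = -9/(1/((-195 - 453) - 555)) = -9/(1/(-648 - 555)) = -9/(1/(-1203)) = -9/(-1/1203) = -9*(-1203) = 10827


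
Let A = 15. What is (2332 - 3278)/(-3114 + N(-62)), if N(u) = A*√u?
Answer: 163658/539497 + 2365*I*√62/1618491 ≈ 0.30335 + 0.011506*I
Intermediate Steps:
N(u) = 15*√u
(2332 - 3278)/(-3114 + N(-62)) = (2332 - 3278)/(-3114 + 15*√(-62)) = -946/(-3114 + 15*(I*√62)) = -946/(-3114 + 15*I*√62)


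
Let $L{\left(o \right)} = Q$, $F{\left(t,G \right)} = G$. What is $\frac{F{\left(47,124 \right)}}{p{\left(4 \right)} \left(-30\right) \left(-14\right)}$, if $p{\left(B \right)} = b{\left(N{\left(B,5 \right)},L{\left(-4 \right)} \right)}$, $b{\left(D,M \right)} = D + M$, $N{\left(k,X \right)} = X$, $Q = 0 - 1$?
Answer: $\frac{31}{420} \approx 0.07381$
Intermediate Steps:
$Q = -1$
$L{\left(o \right)} = -1$
$p{\left(B \right)} = 4$ ($p{\left(B \right)} = 5 - 1 = 4$)
$\frac{F{\left(47,124 \right)}}{p{\left(4 \right)} \left(-30\right) \left(-14\right)} = \frac{124}{4 \left(-30\right) \left(-14\right)} = \frac{124}{\left(-120\right) \left(-14\right)} = \frac{124}{1680} = 124 \cdot \frac{1}{1680} = \frac{31}{420}$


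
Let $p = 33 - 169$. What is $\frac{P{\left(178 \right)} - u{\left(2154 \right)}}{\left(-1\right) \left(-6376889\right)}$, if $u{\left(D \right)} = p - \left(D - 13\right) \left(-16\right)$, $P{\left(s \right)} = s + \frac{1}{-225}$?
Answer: $- \frac{7636951}{1434800025} \approx -0.0053227$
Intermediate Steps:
$P{\left(s \right)} = - \frac{1}{225} + s$ ($P{\left(s \right)} = s - \frac{1}{225} = - \frac{1}{225} + s$)
$p = -136$
$u{\left(D \right)} = -344 + 16 D$ ($u{\left(D \right)} = -136 - \left(D - 13\right) \left(-16\right) = -136 - \left(-13 + D\right) \left(-16\right) = -136 - \left(208 - 16 D\right) = -136 + \left(-208 + 16 D\right) = -344 + 16 D$)
$\frac{P{\left(178 \right)} - u{\left(2154 \right)}}{\left(-1\right) \left(-6376889\right)} = \frac{\left(- \frac{1}{225} + 178\right) - \left(-344 + 16 \cdot 2154\right)}{\left(-1\right) \left(-6376889\right)} = \frac{\frac{40049}{225} - \left(-344 + 34464\right)}{6376889} = \left(\frac{40049}{225} - 34120\right) \frac{1}{6376889} = \left(- \frac{7636951}{225}\right) \frac{1}{6376889} = - \frac{7636951}{1434800025}$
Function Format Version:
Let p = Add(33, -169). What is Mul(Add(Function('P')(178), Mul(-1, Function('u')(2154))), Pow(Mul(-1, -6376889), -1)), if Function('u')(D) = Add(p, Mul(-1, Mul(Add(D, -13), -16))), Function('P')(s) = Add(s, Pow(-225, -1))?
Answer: Rational(-7636951, 1434800025) ≈ -0.0053227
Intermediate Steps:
Function('P')(s) = Add(Rational(-1, 225), s) (Function('P')(s) = Add(s, Rational(-1, 225)) = Add(Rational(-1, 225), s))
p = -136
Function('u')(D) = Add(-344, Mul(16, D)) (Function('u')(D) = Add(-136, Mul(-1, Mul(Add(D, -13), -16))) = Add(-136, Mul(-1, Mul(Add(-13, D), -16))) = Add(-136, Mul(-1, Add(208, Mul(-16, D)))) = Add(-136, Add(-208, Mul(16, D))) = Add(-344, Mul(16, D)))
Mul(Add(Function('P')(178), Mul(-1, Function('u')(2154))), Pow(Mul(-1, -6376889), -1)) = Mul(Add(Add(Rational(-1, 225), 178), Mul(-1, Add(-344, Mul(16, 2154)))), Pow(Mul(-1, -6376889), -1)) = Mul(Add(Rational(40049, 225), Mul(-1, Add(-344, 34464))), Pow(6376889, -1)) = Mul(Add(Rational(40049, 225), Mul(-1, 34120)), Rational(1, 6376889)) = Mul(Add(Rational(40049, 225), -34120), Rational(1, 6376889)) = Mul(Rational(-7636951, 225), Rational(1, 6376889)) = Rational(-7636951, 1434800025)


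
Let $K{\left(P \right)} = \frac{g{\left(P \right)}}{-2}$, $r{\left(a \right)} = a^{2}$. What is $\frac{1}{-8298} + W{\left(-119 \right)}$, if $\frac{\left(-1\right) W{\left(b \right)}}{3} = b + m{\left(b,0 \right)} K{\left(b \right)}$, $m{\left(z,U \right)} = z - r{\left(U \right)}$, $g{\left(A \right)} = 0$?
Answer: $\frac{2962385}{8298} \approx 357.0$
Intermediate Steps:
$m{\left(z,U \right)} = z - U^{2}$
$K{\left(P \right)} = 0$ ($K{\left(P \right)} = \frac{0}{-2} = 0 \left(- \frac{1}{2}\right) = 0$)
$W{\left(b \right)} = - 3 b$ ($W{\left(b \right)} = - 3 \left(b + \left(b - 0^{2}\right) 0\right) = - 3 \left(b + \left(b - 0\right) 0\right) = - 3 \left(b + \left(b + 0\right) 0\right) = - 3 \left(b + b 0\right) = - 3 \left(b + 0\right) = - 3 b$)
$\frac{1}{-8298} + W{\left(-119 \right)} = \frac{1}{-8298} - -357 = - \frac{1}{8298} + 357 = \frac{2962385}{8298}$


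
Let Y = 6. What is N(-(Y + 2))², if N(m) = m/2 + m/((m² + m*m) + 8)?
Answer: 4761/289 ≈ 16.474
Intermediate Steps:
N(m) = m/2 + m/(8 + 2*m²) (N(m) = m*(½) + m/((m² + m²) + 8) = m/2 + m/(2*m² + 8) = m/2 + m/(8 + 2*m²))
N(-(Y + 2))² = ((-(6 + 2))*(5 + (-(6 + 2))²)/(2*(4 + (-(6 + 2))²)))² = ((-1*8)*(5 + (-1*8)²)/(2*(4 + (-1*8)²)))² = ((½)*(-8)*(5 + (-8)²)/(4 + (-8)²))² = ((½)*(-8)*(5 + 64)/(4 + 64))² = ((½)*(-8)*69/68)² = ((½)*(-8)*(1/68)*69)² = (-69/17)² = 4761/289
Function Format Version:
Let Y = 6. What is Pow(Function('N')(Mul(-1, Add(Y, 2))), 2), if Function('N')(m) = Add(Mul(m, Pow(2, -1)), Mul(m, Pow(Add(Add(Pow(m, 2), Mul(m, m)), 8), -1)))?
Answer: Rational(4761, 289) ≈ 16.474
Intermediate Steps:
Function('N')(m) = Add(Mul(Rational(1, 2), m), Mul(m, Pow(Add(8, Mul(2, Pow(m, 2))), -1))) (Function('N')(m) = Add(Mul(m, Rational(1, 2)), Mul(m, Pow(Add(Add(Pow(m, 2), Pow(m, 2)), 8), -1))) = Add(Mul(Rational(1, 2), m), Mul(m, Pow(Add(Mul(2, Pow(m, 2)), 8), -1))) = Add(Mul(Rational(1, 2), m), Mul(m, Pow(Add(8, Mul(2, Pow(m, 2))), -1))))
Pow(Function('N')(Mul(-1, Add(Y, 2))), 2) = Pow(Mul(Rational(1, 2), Mul(-1, Add(6, 2)), Pow(Add(4, Pow(Mul(-1, Add(6, 2)), 2)), -1), Add(5, Pow(Mul(-1, Add(6, 2)), 2))), 2) = Pow(Mul(Rational(1, 2), Mul(-1, 8), Pow(Add(4, Pow(Mul(-1, 8), 2)), -1), Add(5, Pow(Mul(-1, 8), 2))), 2) = Pow(Mul(Rational(1, 2), -8, Pow(Add(4, Pow(-8, 2)), -1), Add(5, Pow(-8, 2))), 2) = Pow(Mul(Rational(1, 2), -8, Pow(Add(4, 64), -1), Add(5, 64)), 2) = Pow(Mul(Rational(1, 2), -8, Pow(68, -1), 69), 2) = Pow(Mul(Rational(1, 2), -8, Rational(1, 68), 69), 2) = Pow(Rational(-69, 17), 2) = Rational(4761, 289)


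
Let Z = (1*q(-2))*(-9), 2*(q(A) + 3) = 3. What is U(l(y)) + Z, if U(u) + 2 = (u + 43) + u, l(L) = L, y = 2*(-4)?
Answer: 77/2 ≈ 38.500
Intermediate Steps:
q(A) = -3/2 (q(A) = -3 + (½)*3 = -3 + 3/2 = -3/2)
y = -8
U(u) = 41 + 2*u (U(u) = -2 + ((u + 43) + u) = -2 + ((43 + u) + u) = -2 + (43 + 2*u) = 41 + 2*u)
Z = 27/2 (Z = (1*(-3/2))*(-9) = -3/2*(-9) = 27/2 ≈ 13.500)
U(l(y)) + Z = (41 + 2*(-8)) + 27/2 = (41 - 16) + 27/2 = 25 + 27/2 = 77/2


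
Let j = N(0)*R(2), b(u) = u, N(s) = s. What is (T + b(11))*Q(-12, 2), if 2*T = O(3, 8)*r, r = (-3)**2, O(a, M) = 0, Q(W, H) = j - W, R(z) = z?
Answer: 132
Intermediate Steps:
j = 0 (j = 0*2 = 0)
Q(W, H) = -W (Q(W, H) = 0 - W = -W)
r = 9
T = 0 (T = (0*9)/2 = (1/2)*0 = 0)
(T + b(11))*Q(-12, 2) = (0 + 11)*(-1*(-12)) = 11*12 = 132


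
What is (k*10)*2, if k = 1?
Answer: 20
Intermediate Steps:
(k*10)*2 = (1*10)*2 = 10*2 = 20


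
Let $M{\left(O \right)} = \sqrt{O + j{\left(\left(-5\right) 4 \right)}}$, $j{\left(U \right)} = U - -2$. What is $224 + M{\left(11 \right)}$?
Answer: $224 + i \sqrt{7} \approx 224.0 + 2.6458 i$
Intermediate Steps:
$j{\left(U \right)} = 2 + U$ ($j{\left(U \right)} = U + 2 = 2 + U$)
$M{\left(O \right)} = \sqrt{-18 + O}$ ($M{\left(O \right)} = \sqrt{O + \left(2 - 20\right)} = \sqrt{O - 18} = \sqrt{-18 + O}$)
$224 + M{\left(11 \right)} = 224 + \sqrt{-18 + 11} = 224 + \sqrt{-7} = 224 + i \sqrt{7}$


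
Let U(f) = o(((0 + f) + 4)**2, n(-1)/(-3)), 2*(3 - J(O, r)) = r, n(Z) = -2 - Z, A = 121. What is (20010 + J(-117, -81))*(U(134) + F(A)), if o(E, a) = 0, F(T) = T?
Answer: 4852947/2 ≈ 2.4265e+6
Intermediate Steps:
J(O, r) = 3 - r/2
U(f) = 0
(20010 + J(-117, -81))*(U(134) + F(A)) = (20010 + (3 - 1/2*(-81)))*(0 + 121) = (20010 + (3 + 81/2))*121 = (20010 + 87/2)*121 = (40107/2)*121 = 4852947/2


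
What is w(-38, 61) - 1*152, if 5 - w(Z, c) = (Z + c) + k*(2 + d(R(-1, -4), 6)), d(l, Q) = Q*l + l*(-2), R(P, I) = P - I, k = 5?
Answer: -240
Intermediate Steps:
d(l, Q) = -2*l + Q*l (d(l, Q) = Q*l - 2*l = -2*l + Q*l)
w(Z, c) = -65 - Z - c (w(Z, c) = 5 - ((Z + c) + 5*(2 + (-1 - 1*(-4))*(-2 + 6))) = 5 - ((Z + c) + 5*(2 + (-1 + 4)*4)) = 5 - ((Z + c) + 5*(2 + 3*4)) = 5 - ((Z + c) + 5*(2 + 12)) = 5 - ((Z + c) + 5*14) = 5 - ((Z + c) + 70) = 5 - (70 + Z + c) = 5 + (-70 - Z - c) = -65 - Z - c)
w(-38, 61) - 1*152 = (-65 - 1*(-38) - 1*61) - 1*152 = (-65 + 38 - 61) - 152 = -88 - 152 = -240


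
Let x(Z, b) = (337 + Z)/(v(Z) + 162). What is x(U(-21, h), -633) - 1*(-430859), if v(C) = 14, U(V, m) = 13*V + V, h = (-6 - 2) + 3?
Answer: 75831227/176 ≈ 4.3086e+5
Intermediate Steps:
h = -5 (h = -8 + 3 = -5)
U(V, m) = 14*V
x(Z, b) = 337/176 + Z/176 (x(Z, b) = (337 + Z)/(14 + 162) = (337 + Z)/176 = (337 + Z)*(1/176) = 337/176 + Z/176)
x(U(-21, h), -633) - 1*(-430859) = (337/176 + (14*(-21))/176) - 1*(-430859) = (337/176 + (1/176)*(-294)) + 430859 = (337/176 - 147/88) + 430859 = 43/176 + 430859 = 75831227/176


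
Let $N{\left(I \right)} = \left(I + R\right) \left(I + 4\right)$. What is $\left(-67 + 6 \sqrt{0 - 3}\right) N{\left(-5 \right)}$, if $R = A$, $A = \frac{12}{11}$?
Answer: $- \frac{2881}{11} + \frac{258 i \sqrt{3}}{11} \approx -261.91 + 40.624 i$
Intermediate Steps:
$A = \frac{12}{11}$ ($A = 12 \cdot \frac{1}{11} = \frac{12}{11} \approx 1.0909$)
$R = \frac{12}{11} \approx 1.0909$
$N{\left(I \right)} = \left(4 + I\right) \left(\frac{12}{11} + I\right)$ ($N{\left(I \right)} = \left(I + \frac{12}{11}\right) \left(I + 4\right) = \left(\frac{12}{11} + I\right) \left(4 + I\right) = \left(4 + I\right) \left(\frac{12}{11} + I\right)$)
$\left(-67 + 6 \sqrt{0 - 3}\right) N{\left(-5 \right)} = \left(-67 + 6 \sqrt{0 - 3}\right) \left(\frac{48}{11} + \left(-5\right)^{2} + \frac{56}{11} \left(-5\right)\right) = \left(-67 + 6 \sqrt{-3}\right) \left(\frac{48}{11} + 25 - \frac{280}{11}\right) = \left(-67 + 6 i \sqrt{3}\right) \frac{43}{11} = - \frac{2881}{11} + \frac{258 i \sqrt{3}}{11}$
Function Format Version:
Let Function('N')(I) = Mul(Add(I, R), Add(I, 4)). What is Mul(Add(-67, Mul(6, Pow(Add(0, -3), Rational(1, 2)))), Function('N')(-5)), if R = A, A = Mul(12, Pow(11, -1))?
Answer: Add(Rational(-2881, 11), Mul(Rational(258, 11), I, Pow(3, Rational(1, 2)))) ≈ Add(-261.91, Mul(40.624, I))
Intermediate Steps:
A = Rational(12, 11) (A = Mul(12, Rational(1, 11)) = Rational(12, 11) ≈ 1.0909)
R = Rational(12, 11) ≈ 1.0909
Function('N')(I) = Mul(Add(4, I), Add(Rational(12, 11), I)) (Function('N')(I) = Mul(Add(I, Rational(12, 11)), Add(I, 4)) = Mul(Add(Rational(12, 11), I), Add(4, I)) = Mul(Add(4, I), Add(Rational(12, 11), I)))
Mul(Add(-67, Mul(6, Pow(Add(0, -3), Rational(1, 2)))), Function('N')(-5)) = Mul(Add(-67, Mul(6, Pow(Add(0, -3), Rational(1, 2)))), Add(Rational(48, 11), Pow(-5, 2), Mul(Rational(56, 11), -5))) = Mul(Add(-67, Mul(6, Pow(-3, Rational(1, 2)))), Add(Rational(48, 11), 25, Rational(-280, 11))) = Mul(Add(-67, Mul(6, Mul(I, Pow(3, Rational(1, 2))))), Rational(43, 11)) = Mul(Add(-67, Mul(6, I, Pow(3, Rational(1, 2)))), Rational(43, 11)) = Add(Rational(-2881, 11), Mul(Rational(258, 11), I, Pow(3, Rational(1, 2))))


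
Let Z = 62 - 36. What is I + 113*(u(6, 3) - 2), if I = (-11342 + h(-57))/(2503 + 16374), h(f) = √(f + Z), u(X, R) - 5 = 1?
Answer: 8521062/18877 + I*√31/18877 ≈ 451.4 + 0.00029495*I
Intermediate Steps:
Z = 26
u(X, R) = 6 (u(X, R) = 5 + 1 = 6)
h(f) = √(26 + f) (h(f) = √(f + 26) = √(26 + f))
I = -11342/18877 + I*√31/18877 (I = (-11342 + √(26 - 57))/(2503 + 16374) = (-11342 + √(-31))/18877 = (-11342 + I*√31)*(1/18877) = -11342/18877 + I*√31/18877 ≈ -0.60084 + 0.00029495*I)
I + 113*(u(6, 3) - 2) = (-11342/18877 + I*√31/18877) + 113*(6 - 2) = (-11342/18877 + I*√31/18877) + 113*4 = (-11342/18877 + I*√31/18877) + 452 = 8521062/18877 + I*√31/18877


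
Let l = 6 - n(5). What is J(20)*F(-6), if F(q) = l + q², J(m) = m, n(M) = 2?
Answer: 800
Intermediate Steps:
l = 4 (l = 6 - 1*2 = 6 - 2 = 4)
F(q) = 4 + q²
J(20)*F(-6) = 20*(4 + (-6)²) = 20*(4 + 36) = 20*40 = 800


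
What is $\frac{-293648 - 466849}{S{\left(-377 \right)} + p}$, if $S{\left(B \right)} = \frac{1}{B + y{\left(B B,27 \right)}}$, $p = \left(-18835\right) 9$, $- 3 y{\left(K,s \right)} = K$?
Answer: $\frac{36316266740}{8094906301} \approx 4.4863$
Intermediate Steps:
$y{\left(K,s \right)} = - \frac{K}{3}$
$p = -169515$
$S{\left(B \right)} = \frac{1}{B - \frac{B^{2}}{3}}$ ($S{\left(B \right)} = \frac{1}{B - \frac{B B}{3}} = \frac{1}{B - \frac{B^{2}}{3}}$)
$\frac{-293648 - 466849}{S{\left(-377 \right)} + p} = \frac{-293648 - 466849}{- \frac{3}{\left(-377\right) \left(-3 - 377\right)} - 169515} = \frac{-293648 - 466849}{\left(-3\right) \left(- \frac{1}{377}\right) \frac{1}{-380} - 169515} = \frac{-293648 - 466849}{\left(-3\right) \left(- \frac{1}{377}\right) \left(- \frac{1}{380}\right) - 169515} = - \frac{760497}{- \frac{3}{143260} - 169515} = - \frac{760497}{- \frac{24284718903}{143260}} = \left(-760497\right) \left(- \frac{143260}{24284718903}\right) = \frac{36316266740}{8094906301}$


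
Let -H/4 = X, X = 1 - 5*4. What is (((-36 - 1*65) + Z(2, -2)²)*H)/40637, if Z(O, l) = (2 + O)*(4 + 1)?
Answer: 22724/40637 ≈ 0.55919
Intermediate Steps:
X = -19 (X = 1 - 20 = -19)
H = 76 (H = -4*(-19) = 76)
Z(O, l) = 10 + 5*O (Z(O, l) = (2 + O)*5 = 10 + 5*O)
(((-36 - 1*65) + Z(2, -2)²)*H)/40637 = (((-36 - 1*65) + (10 + 5*2)²)*76)/40637 = (((-36 - 65) + (10 + 10)²)*76)*(1/40637) = ((-101 + 20²)*76)*(1/40637) = ((-101 + 400)*76)*(1/40637) = (299*76)*(1/40637) = 22724*(1/40637) = 22724/40637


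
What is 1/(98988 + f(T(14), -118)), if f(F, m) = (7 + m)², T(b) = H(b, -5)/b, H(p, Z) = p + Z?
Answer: 1/111309 ≈ 8.9840e-6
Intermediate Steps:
H(p, Z) = Z + p
T(b) = (-5 + b)/b
1/(98988 + f(T(14), -118)) = 1/(98988 + (7 - 118)²) = 1/(98988 + (-111)²) = 1/(98988 + 12321) = 1/111309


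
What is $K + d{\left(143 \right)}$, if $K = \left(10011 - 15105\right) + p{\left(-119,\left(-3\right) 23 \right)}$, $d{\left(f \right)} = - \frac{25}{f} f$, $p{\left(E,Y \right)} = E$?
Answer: $-5238$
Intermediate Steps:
$d{\left(f \right)} = -25$
$K = -5213$ ($K = \left(10011 - 15105\right) - 119 = -5094 - 119 = -5213$)
$K + d{\left(143 \right)} = -5213 - 25 = -5238$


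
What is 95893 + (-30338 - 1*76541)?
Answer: -10986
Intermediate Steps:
95893 + (-30338 - 1*76541) = 95893 + (-30338 - 76541) = 95893 - 106879 = -10986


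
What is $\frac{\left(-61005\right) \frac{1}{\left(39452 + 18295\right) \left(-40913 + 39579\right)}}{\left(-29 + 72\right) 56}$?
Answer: $\frac{2905}{8833289104} \approx 3.2887 \cdot 10^{-7}$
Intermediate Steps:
$\frac{\left(-61005\right) \frac{1}{\left(39452 + 18295\right) \left(-40913 + 39579\right)}}{\left(-29 + 72\right) 56} = \frac{\left(-61005\right) \frac{1}{57747 \left(-1334\right)}}{43 \cdot 56} = \frac{\left(-61005\right) \frac{1}{-77034498}}{2408} = \left(-61005\right) \left(- \frac{1}{77034498}\right) \frac{1}{2408} = \frac{20335}{25678166} \cdot \frac{1}{2408} = \frac{2905}{8833289104}$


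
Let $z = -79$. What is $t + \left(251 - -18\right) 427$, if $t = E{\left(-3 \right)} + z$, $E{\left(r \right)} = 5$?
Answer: $114789$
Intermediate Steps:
$t = -74$ ($t = 5 - 79 = -74$)
$t + \left(251 - -18\right) 427 = -74 + \left(251 - -18\right) 427 = -74 + \left(251 + 18\right) 427 = -74 + 269 \cdot 427 = -74 + 114863 = 114789$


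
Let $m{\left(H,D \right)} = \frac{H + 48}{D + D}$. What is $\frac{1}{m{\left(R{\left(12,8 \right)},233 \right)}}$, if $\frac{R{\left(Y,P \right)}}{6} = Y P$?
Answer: $\frac{233}{312} \approx 0.74679$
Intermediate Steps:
$R{\left(Y,P \right)} = 6 P Y$ ($R{\left(Y,P \right)} = 6 Y P = 6 P Y$)
$m{\left(H,D \right)} = \frac{48 + H}{2 D}$
$\frac{1}{m{\left(R{\left(12,8 \right)},233 \right)}} = \frac{1}{\frac{1}{2} \cdot \frac{1}{233} \left(48 + 6 \cdot 8 \cdot 12\right)} = \frac{1}{\frac{1}{2} \cdot \frac{1}{233} \left(48 + 576\right)} = \frac{1}{\frac{1}{2} \cdot \frac{1}{233} \cdot 624} = \frac{1}{\frac{312}{233}} = \frac{233}{312}$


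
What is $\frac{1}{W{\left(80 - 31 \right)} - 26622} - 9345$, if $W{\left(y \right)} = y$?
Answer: $- \frac{248324686}{26573} \approx -9345.0$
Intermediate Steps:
$\frac{1}{W{\left(80 - 31 \right)} - 26622} - 9345 = \frac{1}{\left(80 - 31\right) - 26622} - 9345 = \frac{1}{49 - 26622} - 9345 = \frac{1}{-26573} - 9345 = - \frac{1}{26573} - 9345 = - \frac{248324686}{26573}$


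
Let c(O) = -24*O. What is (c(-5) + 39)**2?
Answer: 25281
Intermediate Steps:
c(O) = -24*O
(c(-5) + 39)**2 = (-24*(-5) + 39)**2 = (120 + 39)**2 = 159**2 = 25281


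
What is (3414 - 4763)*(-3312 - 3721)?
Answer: 9487517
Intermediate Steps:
(3414 - 4763)*(-3312 - 3721) = -1349*(-7033) = 9487517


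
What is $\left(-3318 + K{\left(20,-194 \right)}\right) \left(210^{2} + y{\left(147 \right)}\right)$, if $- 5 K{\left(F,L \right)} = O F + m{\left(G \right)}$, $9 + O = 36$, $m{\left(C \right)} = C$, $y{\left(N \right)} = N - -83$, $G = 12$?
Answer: $-151980972$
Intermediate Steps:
$y{\left(N \right)} = 83 + N$ ($y{\left(N \right)} = N + 83 = 83 + N$)
$O = 27$ ($O = -9 + 36 = 27$)
$K{\left(F,L \right)} = - \frac{12}{5} - \frac{27 F}{5}$ ($K{\left(F,L \right)} = - \frac{27 F + 12}{5} = - \frac{12 + 27 F}{5} = - \frac{12}{5} - \frac{27 F}{5}$)
$\left(-3318 + K{\left(20,-194 \right)}\right) \left(210^{2} + y{\left(147 \right)}\right) = \left(-3318 - \frac{552}{5}\right) \left(210^{2} + \left(83 + 147\right)\right) = \left(-3318 - \frac{552}{5}\right) \left(44100 + 230\right) = \left(-3318 - \frac{552}{5}\right) 44330 = \left(- \frac{17142}{5}\right) 44330 = -151980972$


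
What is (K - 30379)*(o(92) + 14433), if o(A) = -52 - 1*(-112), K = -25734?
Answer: -813245709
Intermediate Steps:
o(A) = 60 (o(A) = -52 + 112 = 60)
(K - 30379)*(o(92) + 14433) = (-25734 - 30379)*(60 + 14433) = -56113*14493 = -813245709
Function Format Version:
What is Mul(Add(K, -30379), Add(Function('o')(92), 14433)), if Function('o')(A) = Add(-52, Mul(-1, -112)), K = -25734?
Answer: -813245709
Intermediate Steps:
Function('o')(A) = 60 (Function('o')(A) = Add(-52, 112) = 60)
Mul(Add(K, -30379), Add(Function('o')(92), 14433)) = Mul(Add(-25734, -30379), Add(60, 14433)) = Mul(-56113, 14493) = -813245709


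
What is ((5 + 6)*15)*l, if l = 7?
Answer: 1155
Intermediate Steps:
((5 + 6)*15)*l = ((5 + 6)*15)*7 = (11*15)*7 = 165*7 = 1155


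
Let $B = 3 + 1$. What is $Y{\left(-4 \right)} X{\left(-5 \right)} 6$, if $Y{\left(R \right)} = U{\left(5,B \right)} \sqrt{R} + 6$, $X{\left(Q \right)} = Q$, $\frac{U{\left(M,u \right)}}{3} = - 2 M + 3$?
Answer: $-180 + 1260 i \approx -180.0 + 1260.0 i$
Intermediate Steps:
$B = 4$
$U{\left(M,u \right)} = 9 - 6 M$ ($U{\left(M,u \right)} = 3 \left(- 2 M + 3\right) = 3 \left(3 - 2 M\right) = 9 - 6 M$)
$Y{\left(R \right)} = 6 - 21 \sqrt{R}$ ($Y{\left(R \right)} = \left(9 - 30\right) \sqrt{R} + 6 = - 21 \sqrt{R} + 6 = 6 - 21 \sqrt{R}$)
$Y{\left(-4 \right)} X{\left(-5 \right)} 6 = \left(6 - 21 \sqrt{-4}\right) \left(-5\right) 6 = \left(6 - 21 \cdot 2 i\right) \left(-5\right) 6 = \left(6 - 42 i\right) \left(-5\right) 6 = \left(-30 + 210 i\right) 6 = -180 + 1260 i$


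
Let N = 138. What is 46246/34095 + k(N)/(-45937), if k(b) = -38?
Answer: 2125698112/1566222015 ≈ 1.3572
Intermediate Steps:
46246/34095 + k(N)/(-45937) = 46246/34095 - 38/(-45937) = 46246*(1/34095) - 38*(-1/45937) = 46246/34095 + 38/45937 = 2125698112/1566222015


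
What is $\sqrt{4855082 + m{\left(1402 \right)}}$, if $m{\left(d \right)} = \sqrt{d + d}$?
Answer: $\sqrt{4855082 + 2 \sqrt{701}} \approx 2203.4$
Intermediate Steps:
$m{\left(d \right)} = \sqrt{2} \sqrt{d}$ ($m{\left(d \right)} = \sqrt{2 d} = \sqrt{2} \sqrt{d}$)
$\sqrt{4855082 + m{\left(1402 \right)}} = \sqrt{4855082 + \sqrt{2} \sqrt{1402}} = \sqrt{4855082 + 2 \sqrt{701}}$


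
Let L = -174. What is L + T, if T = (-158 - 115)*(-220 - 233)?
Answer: 123495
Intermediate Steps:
T = 123669 (T = -273*(-453) = 123669)
L + T = -174 + 123669 = 123495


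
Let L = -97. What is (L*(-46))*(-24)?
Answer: -107088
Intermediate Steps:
(L*(-46))*(-24) = -97*(-46)*(-24) = 4462*(-24) = -107088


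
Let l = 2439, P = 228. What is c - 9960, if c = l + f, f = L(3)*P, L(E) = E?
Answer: -6837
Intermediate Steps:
f = 684 (f = 3*228 = 684)
c = 3123 (c = 2439 + 684 = 3123)
c - 9960 = 3123 - 9960 = -6837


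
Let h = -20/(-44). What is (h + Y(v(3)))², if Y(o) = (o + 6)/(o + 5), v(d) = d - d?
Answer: 8281/3025 ≈ 2.7375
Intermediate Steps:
v(d) = 0
h = 5/11 (h = -20*(-1/44) = 5/11 ≈ 0.45455)
Y(o) = (6 + o)/(5 + o)
(h + Y(v(3)))² = (5/11 + (6 + 0)/(5 + 0))² = (5/11 + 6/5)² = (91/55)² = 8281/3025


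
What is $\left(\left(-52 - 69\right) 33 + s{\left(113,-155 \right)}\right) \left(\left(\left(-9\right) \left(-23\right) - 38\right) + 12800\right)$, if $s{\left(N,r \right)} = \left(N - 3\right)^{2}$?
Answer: $105139683$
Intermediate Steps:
$s{\left(N,r \right)} = \left(-3 + N\right)^{2}$
$\left(\left(-52 - 69\right) 33 + s{\left(113,-155 \right)}\right) \left(\left(\left(-9\right) \left(-23\right) - 38\right) + 12800\right) = \left(\left(-52 - 69\right) 33 + \left(-3 + 113\right)^{2}\right) \left(\left(\left(-9\right) \left(-23\right) - 38\right) + 12800\right) = \left(\left(-121\right) 33 + 110^{2}\right) \left(\left(207 - 38\right) + 12800\right) = \left(-3993 + 12100\right) \left(169 + 12800\right) = 8107 \cdot 12969 = 105139683$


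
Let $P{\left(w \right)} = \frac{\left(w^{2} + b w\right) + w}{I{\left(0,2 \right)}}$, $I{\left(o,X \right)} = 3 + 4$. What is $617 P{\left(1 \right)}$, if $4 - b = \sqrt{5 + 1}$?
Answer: $\frac{3702}{7} - \frac{617 \sqrt{6}}{7} \approx 312.95$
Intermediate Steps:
$b = 4 - \sqrt{6}$ ($b = 4 - \sqrt{5 + 1} = 4 - \sqrt{6} \approx 1.5505$)
$I{\left(o,X \right)} = 7$
$P{\left(w \right)} = \frac{w}{7} + \frac{w^{2}}{7} + \frac{w \left(4 - \sqrt{6}\right)}{7}$ ($P{\left(w \right)} = \frac{\left(w^{2} + \left(4 - \sqrt{6}\right) w\right) + w}{7} = \left(\left(w^{2} + w \left(4 - \sqrt{6}\right)\right) + w\right) \frac{1}{7} = \left(w + w^{2} + w \left(4 - \sqrt{6}\right)\right) \frac{1}{7} = \frac{w}{7} + \frac{w^{2}}{7} + \frac{w \left(4 - \sqrt{6}\right)}{7}$)
$617 P{\left(1 \right)} = 617 \cdot \frac{1}{7} \cdot 1 \left(5 + 1 - \sqrt{6}\right) = 617 \cdot \frac{1}{7} \cdot 1 \left(6 - \sqrt{6}\right) = 617 \left(\frac{6}{7} - \frac{\sqrt{6}}{7}\right) = \frac{3702}{7} - \frac{617 \sqrt{6}}{7}$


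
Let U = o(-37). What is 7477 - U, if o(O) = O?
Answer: 7514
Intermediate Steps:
U = -37
7477 - U = 7477 - 1*(-37) = 7477 + 37 = 7514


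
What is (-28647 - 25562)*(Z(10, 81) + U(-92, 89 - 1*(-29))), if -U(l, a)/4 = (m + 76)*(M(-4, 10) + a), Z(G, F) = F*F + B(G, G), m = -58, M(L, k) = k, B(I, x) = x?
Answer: 143382805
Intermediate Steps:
Z(G, F) = G + F**2 (Z(G, F) = F*F + G = F**2 + G = G + F**2)
U(l, a) = -720 - 72*a (U(l, a) = -4*(-58 + 76)*(10 + a) = -72*(10 + a) = -4*(180 + 18*a) = -720 - 72*a)
(-28647 - 25562)*(Z(10, 81) + U(-92, 89 - 1*(-29))) = (-28647 - 25562)*((10 + 81**2) + (-720 - 72*(89 - 1*(-29)))) = -54209*((10 + 6561) + (-720 - 72*(89 + 29))) = -54209*(6571 + (-720 - 72*118)) = -54209*(6571 + (-720 - 8496)) = -54209*(6571 - 9216) = -54209*(-2645) = 143382805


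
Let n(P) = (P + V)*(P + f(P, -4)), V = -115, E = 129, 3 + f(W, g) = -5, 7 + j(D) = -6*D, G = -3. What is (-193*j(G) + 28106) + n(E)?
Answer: 27677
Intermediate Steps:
j(D) = -7 - 6*D
f(W, g) = -8 (f(W, g) = -3 - 5 = -8)
n(P) = (-115 + P)*(-8 + P) (n(P) = (P - 115)*(P - 8) = (-115 + P)*(-8 + P))
(-193*j(G) + 28106) + n(E) = (-193*(-7 - 6*(-3)) + 28106) + (920 + 129² - 123*129) = (-193*(-7 + 18) + 28106) + (920 + 16641 - 15867) = (-193*11 + 28106) + 1694 = (-2123 + 28106) + 1694 = 25983 + 1694 = 27677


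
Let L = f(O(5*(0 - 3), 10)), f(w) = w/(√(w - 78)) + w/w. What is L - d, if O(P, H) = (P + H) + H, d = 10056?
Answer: -10055 - 5*I*√73/73 ≈ -10055.0 - 0.58521*I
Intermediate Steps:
O(P, H) = P + 2*H (O(P, H) = (H + P) + H = P + 2*H)
f(w) = 1 + w/√(-78 + w) (f(w) = w/(√(-78 + w)) + 1 = w/√(-78 + w) + 1 = 1 + w/√(-78 + w))
L = 1 - 5*I*√73/73 (L = 1 + (5*(0 - 3) + 2*10)/√(-78 + (5*(0 - 3) + 2*10)) = 1 + (5*(-3) + 20)/√(-78 + (5*(-3) + 20)) = 1 + (-15 + 20)/√(-78 + (-15 + 20)) = 1 + 5/√(-78 + 5) = 1 + 5/√(-73) = 1 + 5*(-I*√73/73) = 1 - 5*I*√73/73 ≈ 1.0 - 0.58521*I)
L - d = (1 - 5*I*√73/73) - 1*10056 = (1 - 5*I*√73/73) - 10056 = -10055 - 5*I*√73/73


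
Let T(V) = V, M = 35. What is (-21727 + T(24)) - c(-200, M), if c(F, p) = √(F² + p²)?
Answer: -21703 - 5*√1649 ≈ -21906.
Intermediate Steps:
(-21727 + T(24)) - c(-200, M) = (-21727 + 24) - √((-200)² + 35²) = -21703 - √(40000 + 1225) = -21703 - √41225 = -21703 - 5*√1649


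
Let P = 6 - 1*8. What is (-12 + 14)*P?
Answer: -4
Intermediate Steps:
P = -2 (P = 6 - 8 = -2)
(-12 + 14)*P = (-12 + 14)*(-2) = 2*(-2) = -4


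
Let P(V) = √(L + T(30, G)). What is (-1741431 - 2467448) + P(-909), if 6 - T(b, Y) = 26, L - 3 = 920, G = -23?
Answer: -4208879 + √903 ≈ -4.2088e+6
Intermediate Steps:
L = 923 (L = 3 + 920 = 923)
T(b, Y) = -20 (T(b, Y) = 6 - 1*26 = 6 - 26 = -20)
P(V) = √903 (P(V) = √(923 - 20) = √903)
(-1741431 - 2467448) + P(-909) = (-1741431 - 2467448) + √903 = -4208879 + √903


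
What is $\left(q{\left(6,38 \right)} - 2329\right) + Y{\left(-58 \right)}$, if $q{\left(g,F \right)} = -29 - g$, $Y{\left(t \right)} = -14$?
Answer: $-2378$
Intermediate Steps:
$\left(q{\left(6,38 \right)} - 2329\right) + Y{\left(-58 \right)} = \left(\left(-29 - 6\right) - 2329\right) - 14 = \left(-35 - 2329\right) - 14 = -2364 - 14 = -2378$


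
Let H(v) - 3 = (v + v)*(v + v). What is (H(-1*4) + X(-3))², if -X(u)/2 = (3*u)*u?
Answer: 169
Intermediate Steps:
X(u) = -6*u² (X(u) = -2*3*u*u = -6*u²)
H(v) = 3 + 4*v² (H(v) = 3 + (v + v)*(v + v) = 3 + (2*v)*(2*v) = 3 + 4*v²)
(H(-1*4) + X(-3))² = ((3 + 4*(-1*4)²) - 6*(-3)²)² = ((3 + 4*(-4)²) - 6*9)² = ((3 + 4*16) - 54)² = ((3 + 64) - 54)² = (67 - 54)² = 13² = 169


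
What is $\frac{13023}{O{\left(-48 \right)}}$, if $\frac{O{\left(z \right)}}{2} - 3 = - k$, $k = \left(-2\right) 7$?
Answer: $\frac{13023}{34} \approx 383.03$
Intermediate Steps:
$k = -14$
$O{\left(z \right)} = 34$ ($O{\left(z \right)} = 6 + 2 \left(\left(-1\right) \left(-14\right)\right) = 6 + 2 \cdot 14 = 6 + 28 = 34$)
$\frac{13023}{O{\left(-48 \right)}} = \frac{13023}{34}$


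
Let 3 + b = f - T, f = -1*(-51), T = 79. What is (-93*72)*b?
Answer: 207576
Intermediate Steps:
f = 51
b = -31 (b = -3 + (51 - 1*79) = -3 + (51 - 79) = -3 - 28 = -31)
(-93*72)*b = -93*72*(-31) = -6696*(-31) = 207576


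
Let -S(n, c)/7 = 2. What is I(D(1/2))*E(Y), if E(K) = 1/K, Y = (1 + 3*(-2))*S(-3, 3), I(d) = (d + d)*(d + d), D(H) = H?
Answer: 1/70 ≈ 0.014286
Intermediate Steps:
S(n, c) = -14 (S(n, c) = -7*2 = -14)
I(d) = 4*d² (I(d) = (2*d)*(2*d) = 4*d²)
Y = 70 (Y = (1 + 3*(-2))*(-14) = (1 - 6)*(-14) = -5*(-14) = 70)
I(D(1/2))*E(Y) = (4*(1/2)²)/70 = (4*(½)²)*(1/70) = (4*(¼))*(1/70) = 1*(1/70) = 1/70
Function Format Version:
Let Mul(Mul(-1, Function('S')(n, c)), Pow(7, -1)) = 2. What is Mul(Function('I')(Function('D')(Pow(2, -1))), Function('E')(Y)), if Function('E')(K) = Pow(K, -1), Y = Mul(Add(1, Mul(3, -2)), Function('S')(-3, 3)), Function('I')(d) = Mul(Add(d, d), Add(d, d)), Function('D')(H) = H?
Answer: Rational(1, 70) ≈ 0.014286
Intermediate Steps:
Function('S')(n, c) = -14 (Function('S')(n, c) = Mul(-7, 2) = -14)
Function('I')(d) = Mul(4, Pow(d, 2)) (Function('I')(d) = Mul(Mul(2, d), Mul(2, d)) = Mul(4, Pow(d, 2)))
Y = 70 (Y = Mul(Add(1, Mul(3, -2)), -14) = Mul(Add(1, -6), -14) = Mul(-5, -14) = 70)
Mul(Function('I')(Function('D')(Pow(2, -1))), Function('E')(Y)) = Mul(Mul(4, Pow(Pow(2, -1), 2)), Pow(70, -1)) = Mul(Mul(4, Pow(Rational(1, 2), 2)), Rational(1, 70)) = Mul(Mul(4, Rational(1, 4)), Rational(1, 70)) = Mul(1, Rational(1, 70)) = Rational(1, 70)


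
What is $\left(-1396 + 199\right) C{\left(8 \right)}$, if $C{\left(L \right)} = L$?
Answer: $-9576$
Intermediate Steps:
$\left(-1396 + 199\right) C{\left(8 \right)} = \left(-1396 + 199\right) 8 = \left(-1197\right) 8 = -9576$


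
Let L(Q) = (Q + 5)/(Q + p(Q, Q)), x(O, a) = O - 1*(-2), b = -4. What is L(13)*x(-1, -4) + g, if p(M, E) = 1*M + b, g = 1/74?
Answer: 677/814 ≈ 0.83170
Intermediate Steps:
g = 1/74 ≈ 0.013514
x(O, a) = 2 + O (x(O, a) = O + 2 = 2 + O)
p(M, E) = -4 + M (p(M, E) = 1*M - 4 = M - 4 = -4 + M)
L(Q) = (5 + Q)/(-4 + 2*Q) (L(Q) = (Q + 5)/(Q + (-4 + Q)) = (5 + Q)/(-4 + 2*Q))
L(13)*x(-1, -4) + g = ((5 + 13)/(2*(-2 + 13)))*(2 - 1) + 1/74 = ((½)*18/11)*1 + 1/74 = ((½)*(1/11)*18)*1 + 1/74 = (9/11)*1 + 1/74 = 9/11 + 1/74 = 677/814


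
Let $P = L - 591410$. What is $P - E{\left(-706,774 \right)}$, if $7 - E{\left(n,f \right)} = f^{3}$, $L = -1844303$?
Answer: $461249104$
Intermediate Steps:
$E{\left(n,f \right)} = 7 - f^{3}$
$P = -2435713$ ($P = -1844303 - 591410 = -2435713$)
$P - E{\left(-706,774 \right)} = -2435713 - \left(7 - 774^{3}\right) = -2435713 - \left(7 - 463684824\right) = -2435713 - -463684817 = -2435713 + 463684817 = 461249104$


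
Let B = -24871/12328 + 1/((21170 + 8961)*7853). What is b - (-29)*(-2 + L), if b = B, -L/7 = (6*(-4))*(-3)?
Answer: -42810469208737321/2917035863704 ≈ -14676.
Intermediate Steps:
L = -504 (L = -7*6*(-4)*(-3) = -(-168)*(-3) = -7*72 = -504)
B = -5884944744825/2917035863704 (B = -24871*1/12328 + (1/7853)/30131 = -24871/12328 + (1/30131)*(1/7853) = -24871/12328 + 1/236618743 = -5884944744825/2917035863704 ≈ -2.0174)
b = -5884944744825/2917035863704 ≈ -2.0174
b - (-29)*(-2 + L) = -5884944744825/2917035863704 - (-29)*(-2 - 504) = -5884944744825/2917035863704 - (-29)*(-506) = -5884944744825/2917035863704 - 1*14674 = -5884944744825/2917035863704 - 14674 = -42810469208737321/2917035863704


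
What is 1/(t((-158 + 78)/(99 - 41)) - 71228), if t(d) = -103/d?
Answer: -40/2846133 ≈ -1.4054e-5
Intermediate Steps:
1/(t((-158 + 78)/(99 - 41)) - 71228) = 1/(-103*(99 - 41)/(-158 + 78) - 71228) = 1/(-103/((-80/58)) - 71228) = 1/(-103/((-80*1/58)) - 71228) = 1/(-103/(-40/29) - 71228) = 1/(-103*(-29/40) - 71228) = 1/(2987/40 - 71228) = 1/(-2846133/40) = -40/2846133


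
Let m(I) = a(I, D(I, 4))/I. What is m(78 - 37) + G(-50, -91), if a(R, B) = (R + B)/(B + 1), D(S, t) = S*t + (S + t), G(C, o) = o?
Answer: -78326/861 ≈ -90.971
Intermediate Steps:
D(S, t) = S + t + S*t
a(R, B) = (B + R)/(1 + B)
m(I) = (4 + 6*I)/(I*(5 + 5*I)) (m(I) = (((I + 4 + I*4) + I)/(1 + (I + 4 + I*4)))/I = (((I + 4 + 4*I) + I)/(1 + (I + 4 + 4*I)))/I = (((4 + 5*I) + I)/(1 + (4 + 5*I)))/I = ((4 + 6*I)/(5 + 5*I))/I = (4 + 6*I)/(I*(5 + 5*I)))
m(78 - 37) + G(-50, -91) = 2*(2 + 3*(78 - 37))/(5*(78 - 37)*(1 + (78 - 37))) - 91 = (2/5)*(2 + 3*41)/(41*(1 + 41)) - 91 = (2/5)*(1/41)*(2 + 123)/42 - 91 = (2/5)*(1/41)*(1/42)*125 - 91 = 25/861 - 91 = -78326/861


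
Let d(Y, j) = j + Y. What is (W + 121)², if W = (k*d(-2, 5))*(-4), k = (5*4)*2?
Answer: 128881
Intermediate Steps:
d(Y, j) = Y + j
k = 40 (k = 20*2 = 40)
W = -480 (W = (40*(-2 + 5))*(-4) = (40*3)*(-4) = 120*(-4) = -480)
(W + 121)² = (-480 + 121)² = (-359)² = 128881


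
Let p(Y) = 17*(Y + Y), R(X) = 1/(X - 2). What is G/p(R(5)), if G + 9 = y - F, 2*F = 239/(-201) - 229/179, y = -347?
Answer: -12764119/407762 ≈ -31.303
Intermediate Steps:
R(X) = 1/(-2 + X)
F = -44405/35979 (F = (239/(-201) - 229/179)/2 = (239*(-1/201) - 229*1/179)/2 = (-239/201 - 229/179)/2 = (1/2)*(-88810/35979) = -44405/35979 ≈ -1.2342)
p(Y) = 34*Y (p(Y) = 17*(2*Y) = 34*Y)
G = -12764119/35979 (G = -9 + (-347 - 1*(-44405/35979)) = -9 + (-347 + 44405/35979) = -9 - 12440308/35979 = -12764119/35979 ≈ -354.77)
G/p(R(5)) = -12764119/(35979*(34/(-2 + 5))) = -12764119/(35979*(34/3)) = -12764119/(35979*(34*(1/3))) = -12764119/(35979*34/3) = -12764119/35979*3/34 = -12764119/407762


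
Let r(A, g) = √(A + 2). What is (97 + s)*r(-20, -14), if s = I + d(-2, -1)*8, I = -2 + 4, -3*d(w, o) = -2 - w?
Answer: 297*I*√2 ≈ 420.02*I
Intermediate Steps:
d(w, o) = ⅔ + w/3 (d(w, o) = -(-2 - w)/3 = ⅔ + w/3)
r(A, g) = √(2 + A)
I = 2
s = 2 (s = 2 + (⅔ + (⅓)*(-2))*8 = 2 + (⅔ - ⅔)*8 = 2 + 0*8 = 2 + 0 = 2)
(97 + s)*r(-20, -14) = (97 + 2)*√(2 - 20) = 99*√(-18) = 99*(3*I*√2) = 297*I*√2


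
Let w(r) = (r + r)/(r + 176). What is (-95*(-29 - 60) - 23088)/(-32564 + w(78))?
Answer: 1858391/4135550 ≈ 0.44937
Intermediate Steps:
w(r) = 2*r/(176 + r) (w(r) = (2*r)/(176 + r) = 2*r/(176 + r))
(-95*(-29 - 60) - 23088)/(-32564 + w(78)) = (-95*(-29 - 60) - 23088)/(-32564 + 2*78/(176 + 78)) = (-95*(-89) - 23088)/(-32564 + 2*78/254) = (8455 - 23088)/(-32564 + 2*78*(1/254)) = -14633/(-32564 + 78/127) = -14633/(-4135550/127) = -14633*(-127/4135550) = 1858391/4135550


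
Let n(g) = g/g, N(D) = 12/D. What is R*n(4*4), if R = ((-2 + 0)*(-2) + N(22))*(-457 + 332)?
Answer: -6250/11 ≈ -568.18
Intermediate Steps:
n(g) = 1
R = -6250/11 (R = ((-2 + 0)*(-2) + 12/22)*(-457 + 332) = (-2*(-2) + 12*(1/22))*(-125) = (4 + 6/11)*(-125) = (50/11)*(-125) = -6250/11 ≈ -568.18)
R*n(4*4) = -6250/11*1 = -6250/11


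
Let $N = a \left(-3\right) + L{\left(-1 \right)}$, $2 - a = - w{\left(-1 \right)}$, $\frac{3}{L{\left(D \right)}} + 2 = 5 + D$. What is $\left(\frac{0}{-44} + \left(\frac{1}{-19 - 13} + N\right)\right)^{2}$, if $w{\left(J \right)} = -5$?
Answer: $\frac{112225}{1024} \approx 109.59$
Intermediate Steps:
$L{\left(D \right)} = \frac{3}{3 + D}$ ($L{\left(D \right)} = \frac{3}{-2 + \left(5 + D\right)} = \frac{3}{3 + D}$)
$a = -3$ ($a = 2 - \left(-1\right) \left(-5\right) = 2 - 5 = -3$)
$N = \frac{21}{2}$ ($N = \left(-3\right) \left(-3\right) + \frac{3}{3 - 1} = 9 + \frac{3}{2} = \frac{21}{2} \approx 10.5$)
$\left(\frac{0}{-44} + \left(\frac{1}{-19 - 13} + N\right)\right)^{2} = \left(\frac{0}{-44} + \left(\frac{1}{-19 - 13} + \frac{21}{2}\right)\right)^{2} = \left(0 \left(- \frac{1}{44}\right) + \left(\frac{1}{-32} + \frac{21}{2}\right)\right)^{2} = \left(0 + \left(- \frac{1}{32} + \frac{21}{2}\right)\right)^{2} = \left(0 + \frac{335}{32}\right)^{2} = \left(\frac{335}{32}\right)^{2} = \frac{112225}{1024}$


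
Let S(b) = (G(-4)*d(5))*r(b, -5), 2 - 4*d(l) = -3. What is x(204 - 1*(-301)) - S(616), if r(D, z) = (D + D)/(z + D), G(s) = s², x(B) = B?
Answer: 283915/611 ≈ 464.67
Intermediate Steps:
d(l) = 5/4 (d(l) = ½ - ¼*(-3) = ½ + ¾ = 5/4)
r(D, z) = 2*D/(D + z) (r(D, z) = (2*D)/(D + z) = 2*D/(D + z))
S(b) = 40*b/(-5 + b) (S(b) = ((-4)²*(5/4))*(2*b/(b - 5)) = (16*(5/4))*(2*b/(-5 + b)) = 20*(2*b/(-5 + b)) = 40*b/(-5 + b))
x(204 - 1*(-301)) - S(616) = (204 - 1*(-301)) - 40*616/(-5 + 616) = (204 + 301) - 40*616/611 = 505 - 40*616/611 = 505 - 1*24640/611 = 505 - 24640/611 = 283915/611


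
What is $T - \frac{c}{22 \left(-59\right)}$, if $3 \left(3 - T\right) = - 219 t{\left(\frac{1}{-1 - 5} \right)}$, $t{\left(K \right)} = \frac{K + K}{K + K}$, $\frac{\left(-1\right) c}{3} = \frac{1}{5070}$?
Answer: $\frac{166715119}{2193620} \approx 76.0$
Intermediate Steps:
$c = - \frac{1}{1690}$ ($c = - \frac{3}{5070} = \left(-3\right) \frac{1}{5070} = - \frac{1}{1690} \approx -0.00059172$)
$t{\left(K \right)} = 1$ ($t{\left(K \right)} = \frac{2 K}{2 K} = 2 K \frac{1}{2 K} = 1$)
$T = 76$ ($T = 3 - \frac{\left(-219\right) 1}{3} = 3 - -73 = 3 + 73 = 76$)
$T - \frac{c}{22 \left(-59\right)} = 76 - - \frac{1}{1690 \cdot 22 \left(-59\right)} = 76 - - \frac{1}{1690 \left(-1298\right)} = 76 - \left(- \frac{1}{1690}\right) \left(- \frac{1}{1298}\right) = 76 - \frac{1}{2193620} = \frac{166715119}{2193620}$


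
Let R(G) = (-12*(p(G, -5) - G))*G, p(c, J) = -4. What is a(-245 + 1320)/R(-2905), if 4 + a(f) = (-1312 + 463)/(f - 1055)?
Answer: -929/2022577200 ≈ -4.5931e-7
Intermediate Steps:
a(f) = -4 - 849/(-1055 + f) (a(f) = -4 + (-1312 + 463)/(f - 1055) = -4 - 849/(-1055 + f))
R(G) = G*(48 + 12*G) (R(G) = (-12*(-4 - G))*G = (48 + 12*G)*G = G*(48 + 12*G))
a(-245 + 1320)/R(-2905) = ((3371 - 4*(-245 + 1320))/(-1055 + (-245 + 1320)))/((12*(-2905)*(4 - 2905))) = ((3371 - 4*1075)/(-1055 + 1075))/((12*(-2905)*(-2901))) = ((3371 - 4300)/20)/101128860 = ((1/20)*(-929))*(1/101128860) = -929/20*1/101128860 = -929/2022577200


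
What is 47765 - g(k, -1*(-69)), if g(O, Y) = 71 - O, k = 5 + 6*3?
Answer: 47717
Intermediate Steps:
k = 23 (k = 5 + 18 = 23)
47765 - g(k, -1*(-69)) = 47765 - (71 - 1*23) = 47765 - (71 - 23) = 47765 - 1*48 = 47765 - 48 = 47717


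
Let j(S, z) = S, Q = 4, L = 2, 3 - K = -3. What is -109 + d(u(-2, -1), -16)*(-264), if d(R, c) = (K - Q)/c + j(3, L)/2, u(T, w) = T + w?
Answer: -472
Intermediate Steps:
K = 6 (K = 3 - 1*(-3) = 3 + 3 = 6)
d(R, c) = 3/2 + 2/c (d(R, c) = (6 - 1*4)/c + 3/2 = (6 - 4)/c + 3*(½) = 2/c + 3/2 = 3/2 + 2/c)
-109 + d(u(-2, -1), -16)*(-264) = -109 + (3/2 + 2/(-16))*(-264) = -109 + (3/2 + 2*(-1/16))*(-264) = -109 + (3/2 - ⅛)*(-264) = -109 + (11/8)*(-264) = -109 - 363 = -472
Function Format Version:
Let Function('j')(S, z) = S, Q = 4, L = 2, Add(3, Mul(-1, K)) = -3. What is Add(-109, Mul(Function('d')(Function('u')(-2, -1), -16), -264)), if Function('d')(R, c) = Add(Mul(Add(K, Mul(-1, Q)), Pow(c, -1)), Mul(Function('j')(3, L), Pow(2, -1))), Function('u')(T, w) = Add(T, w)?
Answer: -472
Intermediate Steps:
K = 6 (K = Add(3, Mul(-1, -3)) = Add(3, 3) = 6)
Function('d')(R, c) = Add(Rational(3, 2), Mul(2, Pow(c, -1))) (Function('d')(R, c) = Add(Mul(Add(6, Mul(-1, 4)), Pow(c, -1)), Mul(3, Pow(2, -1))) = Add(Mul(Add(6, -4), Pow(c, -1)), Mul(3, Rational(1, 2))) = Add(Mul(2, Pow(c, -1)), Rational(3, 2)) = Add(Rational(3, 2), Mul(2, Pow(c, -1))))
Add(-109, Mul(Function('d')(Function('u')(-2, -1), -16), -264)) = Add(-109, Mul(Add(Rational(3, 2), Mul(2, Pow(-16, -1))), -264)) = Add(-109, Mul(Add(Rational(3, 2), Mul(2, Rational(-1, 16))), -264)) = Add(-109, Mul(Add(Rational(3, 2), Rational(-1, 8)), -264)) = Add(-109, Mul(Rational(11, 8), -264)) = Add(-109, -363) = -472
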